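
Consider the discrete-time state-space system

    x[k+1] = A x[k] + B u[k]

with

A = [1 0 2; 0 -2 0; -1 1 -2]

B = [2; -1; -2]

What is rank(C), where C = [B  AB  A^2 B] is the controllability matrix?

3

AB = [[-2], [2], [1]]
A^2B = [[0], [-4], [2]]
Controllability matrix C = [B  AB  A^2B] = [[2, -2, 0], [-1, 2, -4], [-2, 1, 2]]
det(C) = 2·(2·2 - (-4)·1) - (-2)·((-1)·2 - (-4)·(-2)) + 0·((-1)·1 - 2·(-2)) = 2·8 - (-2)·(-10) + 0·3 = -4 ≠ 0, so rank(C) = 3.
rank(C) = 3 = n, so the pair (A, B) is completely controllable.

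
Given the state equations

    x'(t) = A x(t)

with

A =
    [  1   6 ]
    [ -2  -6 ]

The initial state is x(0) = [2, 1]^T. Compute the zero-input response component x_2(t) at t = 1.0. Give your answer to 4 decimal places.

det(sI - A) = s^2 - (tr A)s + det A, with tr A = 1 + (-6) = -5 and det A = 1·(-6) - 6·(-2) = -6 - (-12) = 6.
So p(s) = det(sI - A) = s^2 + 5s + 6.
Factor s^2 + 5s + 6: two numbers with sum -5 and product 6 are -2 and -3, so s^2 + 5s + 6 = (s + 2)(s + 3).
Hence p(s) = (s + 2) (s + 3), with roots -3, -2.
The eigenvalues -3, -2 are distinct and real, so A is diagonalisable and x(t) = e^{At} x(0) = V diag(e^{λ_i t}) V^{-1} x(0), where the columns of V are the eigenvectors.
λ = -3: A - (-3)I = [[4, 6], [-2, -3]]. Row 1 gives 4·v1 + 6·v2 = 0, so take v_1 = [-3, 2]^T.
λ = -2: A - (-2)I = [[3, 6], [-2, -4]]. Row 1 gives 3·v1 + 6·v2 = 0, so take v_2 = [-2, 1]^T.
V = [v_1 v_2] = [[-3, -2], [2, 1]] has det V = 1, so V^{-1} = adj(V)/det V = [[1, 2], [-2, -3]].
Modal coordinates z(0) = V^{-1} x(0): 1·2 + 2·1 = 4; (-2)·2 + (-3)·1 = -7; so z(0) = [4, -7]^T.
x_2(t) = Σ_i (v_i)_2 · z_i(0) · e^{λ_i t} (row 2 of V times the modal terms).
x_2(1.0) = 2·4·e^{-3·1.0} + 1·(-7)·e^{-2·1.0} = 8·0.04978707 + (-7)·0.13533528 = -0.5491.

-0.5491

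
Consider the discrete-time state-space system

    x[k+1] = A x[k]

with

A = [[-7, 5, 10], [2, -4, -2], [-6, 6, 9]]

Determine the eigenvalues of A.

det(zI - A) = z^3 - (tr A)z^2 + (M11 + M22 + M33)z - det A, where Mii is the 2×2 principal minor of A obtained by deleting row i and column i.
tr A = (-7) + (-4) + 9 = -2; M11 = (-4)·9 - (-2)·6 = -36 - (-12) = -24; M22 = (-7)·9 - 10·(-6) = -63 - (-60) = -3; M33 = (-7)·(-4) - 5·2 = 28 - 10 = 18; sum of minors = -9.
det A = (-7)·((-4)·9 - (-2)·6) - 5·(2·9 - (-2)·(-6)) + 10·(2·6 - (-4)·(-6)) = (-7)·(-24) - 5·6 + 10·(-12) = 18.
So p(z) = det(zI - A) = z^3 + 2z^2 - 9z - 18.
Rational-root test: any integer root divides -18. Testing small divisors, z = -2 works: p(-2) = -8 + 8 + 18 + (-18) = 0, so (z + 2) is a factor.
Dividing, p(z) = (z + 2)(z^2 - 9).
Factor z^2 - 9: two numbers with sum 0 and product -9 are 3 and -3, so z^2 - 9 = (z - 3)(z + 3).
Hence p(z) = (z - 3) (z + 2) (z + 3), with roots -3, -2, 3.

-3, -2, 3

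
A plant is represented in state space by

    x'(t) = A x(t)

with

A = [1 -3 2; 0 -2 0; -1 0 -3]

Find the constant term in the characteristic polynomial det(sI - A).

-2

Expand det(sI - A) for the 3×3 matrix.
p(s) = s^3 + 4s^2 + 3s - 2.
(Check: constant term = det(-A) = (-1)^3 det A = -2; coefficient of s^2 = -tr A = 4.)
The constant term is -2.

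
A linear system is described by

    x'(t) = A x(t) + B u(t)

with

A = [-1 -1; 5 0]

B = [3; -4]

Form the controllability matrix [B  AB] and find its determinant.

AB = [[1], [15]]
Controllability matrix C = [B  AB] = [[3, 1], [-4, 15]]
det(C) = 3·15 - 1·(-4) = 45 - (-4) = 49
Since det(C) ≠ 0, rank(C) = 2 and the system is completely controllable.

49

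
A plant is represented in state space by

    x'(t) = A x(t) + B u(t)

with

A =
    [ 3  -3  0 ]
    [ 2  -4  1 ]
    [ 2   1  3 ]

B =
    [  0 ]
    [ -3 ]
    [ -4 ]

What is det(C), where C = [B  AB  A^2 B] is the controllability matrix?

AB = [[9], [8], [-15]]
A^2B = [[3], [-29], [-19]]
Controllability matrix C = [B  AB  A^2B] = [[0, 9, 3], [-3, 8, -29], [-4, -15, -19]]
Expanding along the first row, det(C) = 0·(8·(-19) - (-29)·(-15)) - 9·((-3)·(-19) - (-29)·(-4)) + 3·((-3)·(-15) - 8·(-4)) = 0·(-587) - 9·(-59) + 3·77 = 762
Since det(C) ≠ 0, rank(C) = 3 and the system is completely controllable.

762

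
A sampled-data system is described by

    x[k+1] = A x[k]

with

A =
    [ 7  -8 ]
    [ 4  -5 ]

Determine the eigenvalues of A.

-1, 3

det(zI - A) = z^2 - (tr A)z + det A, with tr A = 7 + (-5) = 2 and det A = 7·(-5) - (-8)·4 = -35 - (-32) = -3.
So p(z) = det(zI - A) = z^2 - 2z - 3.
Factor z^2 - 2z - 3: two numbers with sum 2 and product -3 are 3 and -1, so z^2 - 2z - 3 = (z - 3)(z + 1).
Hence p(z) = (z - 3) (z + 1), with roots -1, 3.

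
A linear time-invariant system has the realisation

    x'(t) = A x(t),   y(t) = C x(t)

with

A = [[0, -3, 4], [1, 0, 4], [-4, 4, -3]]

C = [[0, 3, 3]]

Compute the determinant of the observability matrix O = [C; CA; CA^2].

CA = [[-9, 12, 3]]
CA^2 = [[0, 39, 3]]
Observability matrix O = [C; CA; CA^2] = [[0, 3, 3], [-9, 12, 3], [0, 39, 3]]
Expanding along the first row, det(O) = 0·(12·3 - 3·39) - 3·((-9)·3 - 3·0) + 3·((-9)·39 - 12·0) = 0·(-81) - 3·(-27) + 3·(-351) = -972
Since det(O) ≠ 0, rank(O) = 3 and the system is completely observable.

-972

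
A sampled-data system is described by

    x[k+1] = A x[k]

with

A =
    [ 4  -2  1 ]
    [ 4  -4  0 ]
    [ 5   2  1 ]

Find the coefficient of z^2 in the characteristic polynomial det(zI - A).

-1

Expand det(zI - A) for the 3×3 matrix.
p(z) = z^3 - z^2 - 13z - 20.
(Check: constant term = det(-A) = (-1)^3 det A = -20; coefficient of z^2 = -tr A = -1.)
The coefficient of z^2 is -1.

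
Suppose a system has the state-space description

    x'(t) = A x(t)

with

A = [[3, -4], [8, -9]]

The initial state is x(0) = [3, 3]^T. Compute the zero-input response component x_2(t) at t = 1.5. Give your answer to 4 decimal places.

0.6694

det(sI - A) = s^2 - (tr A)s + det A, with tr A = 3 + (-9) = -6 and det A = 3·(-9) - (-4)·8 = -27 - (-32) = 5.
So p(s) = det(sI - A) = s^2 + 6s + 5.
Factor s^2 + 6s + 5: two numbers with sum -6 and product 5 are -1 and -5, so s^2 + 6s + 5 = (s + 1)(s + 5).
Hence p(s) = (s + 1) (s + 5), with roots -5, -1.
The eigenvalues -5, -1 are distinct and real, so A is diagonalisable and x(t) = e^{At} x(0) = V diag(e^{λ_i t}) V^{-1} x(0), where the columns of V are the eigenvectors.
λ = -5: A - (-5)I = [[8, -4], [8, -4]]. Row 1 gives 8·v1 + (-4)·v2 = 0, so take v_1 = [-1, -2]^T.
λ = -1: A - (-1)I = [[4, -4], [8, -8]]. Row 1 gives 4·v1 + (-4)·v2 = 0, so take v_2 = [1, 1]^T.
V = [v_1 v_2] = [[-1, 1], [-2, 1]] has det V = 1, so V^{-1} = adj(V)/det V = [[1, -1], [2, -1]].
Modal coordinates z(0) = V^{-1} x(0): 1·3 + (-1)·3 = 0; 2·3 + (-1)·3 = 3; so z(0) = [0, 3]^T.
x_2(t) = Σ_i (v_i)_2 · z_i(0) · e^{λ_i t} (row 2 of V times the modal terms).
x_2(1.5) = (-2)·0·e^{-5·1.5} + 1·3·e^{-1·1.5} = 0·0.000553 + 3·0.223130 = 0.6694.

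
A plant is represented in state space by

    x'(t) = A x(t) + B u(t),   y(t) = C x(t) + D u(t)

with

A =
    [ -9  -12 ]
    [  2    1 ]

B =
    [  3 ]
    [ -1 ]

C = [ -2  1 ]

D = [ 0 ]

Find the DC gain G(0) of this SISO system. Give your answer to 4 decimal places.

G(0) = C(-A)^{-1}B + D = -C A^{-1} B + D.
det A = 15, so A^{-1} = (1/15)·adj(A) = [[1/15, 4/5], [-2/15, -3/5]]
A^{-1} B = [-3/5, 1/5]^T
C A^{-1} B = 7/5
G(0) = D - C A^{-1} B = 0 - (7/5) = -7/5 ≈ -1.4000

-1.4000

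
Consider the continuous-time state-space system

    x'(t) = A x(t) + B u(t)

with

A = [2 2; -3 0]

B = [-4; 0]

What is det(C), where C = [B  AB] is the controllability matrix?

AB = [[-8], [12]]
Controllability matrix C = [B  AB] = [[-4, -8], [0, 12]]
det(C) = (-4)·12 - (-8)·0 = -48 - 0 = -48
Since det(C) ≠ 0, rank(C) = 2 and the system is completely controllable.

-48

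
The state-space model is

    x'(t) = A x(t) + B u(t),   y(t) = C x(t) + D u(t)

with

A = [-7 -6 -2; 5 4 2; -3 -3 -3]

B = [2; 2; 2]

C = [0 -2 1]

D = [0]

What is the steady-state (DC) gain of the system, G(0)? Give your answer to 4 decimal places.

-20.0000

G(0) = C(-A)^{-1}B + D = -C A^{-1} B + D.
det A = -6, so A^{-1} = (1/-6)·adj(A) = [[1, 2, 2/3], [-3/2, -5/2, -2/3], [1/2, 1/2, -1/3]]
A^{-1} B = [22/3, -28/3, 4/3]^T
C A^{-1} B = 20
G(0) = D - C A^{-1} B = 0 - (20) = -20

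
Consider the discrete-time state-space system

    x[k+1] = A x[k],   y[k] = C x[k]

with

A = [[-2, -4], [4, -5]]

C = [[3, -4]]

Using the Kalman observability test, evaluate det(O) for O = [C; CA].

-64

CA = [[-22, 8]]
Observability matrix O = [C; CA] = [[3, -4], [-22, 8]]
det(O) = 3·8 - (-4)·(-22) = 24 - 88 = -64
Since det(O) ≠ 0, rank(O) = 2 and the system is completely observable.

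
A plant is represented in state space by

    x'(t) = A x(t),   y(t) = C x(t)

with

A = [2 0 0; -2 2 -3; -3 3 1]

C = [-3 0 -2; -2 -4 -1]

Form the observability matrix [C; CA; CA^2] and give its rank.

3

CA = [[0, -6, -2], [7, -11, 11]]
CA^2 = [[18, -18, 16], [3, 11, 44]]
Observability matrix O = [C; CA; CA^2] = [[-3, 0, -2], [-2, -4, -1], [0, -6, -2], [7, -11, 11], [18, -18, 16], [3, 11, 44]]
Take the 3×3 submatrix of O formed by rows 1, 2, 3: [[-3, 0, -2], [-2, -4, -1], [0, -6, -2]]. Its determinant is (-3)·((-4)·(-2) - (-1)·(-6)) - 0·((-2)·(-2) - (-1)·0) + (-2)·((-2)·(-6) - (-4)·0) = (-3)·2 - 0·4 + (-2)·12 = -30 ≠ 0.
So rank(O) ≥ 3; since O has 3 columns, rank(O) = 3.
rank(O) = 3 = n, so the pair (A, C) is completely observable.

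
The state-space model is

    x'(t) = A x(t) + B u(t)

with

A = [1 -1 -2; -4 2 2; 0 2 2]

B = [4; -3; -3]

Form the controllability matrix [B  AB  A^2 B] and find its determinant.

AB = [[13], [-28], [-12]]
A^2B = [[65], [-132], [-80]]
Controllability matrix C = [B  AB  A^2B] = [[4, 13, 65], [-3, -28, -132], [-3, -12, -80]]
Expanding along the first row, det(C) = 4·((-28)·(-80) - (-132)·(-12)) - 13·((-3)·(-80) - (-132)·(-3)) + 65·((-3)·(-12) - (-28)·(-3)) = 4·656 - 13·(-156) + 65·(-48) = 1532
Since det(C) ≠ 0, rank(C) = 3 and the system is completely controllable.

1532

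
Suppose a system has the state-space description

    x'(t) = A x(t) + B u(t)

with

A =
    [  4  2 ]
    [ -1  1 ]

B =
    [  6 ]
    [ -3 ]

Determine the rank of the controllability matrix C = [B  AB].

AB = [[18], [-9]]
Controllability matrix C = [B  AB] = [[6, 18], [-3, -9]]
Every column of C is a scalar multiple of column 1 = [6, -3] (multipliers 1, 3), so the columns span a one-dimensional space.
C ≠ 0, hence rank(C) = 1.
rank(C) = 1 < n = 2, so the pair (A, B) is not completely controllable.

1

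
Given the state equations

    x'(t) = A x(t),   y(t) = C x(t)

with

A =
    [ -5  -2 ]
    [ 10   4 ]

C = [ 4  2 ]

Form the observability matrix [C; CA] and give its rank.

CA = [[0, 0]]
Observability matrix O = [C; CA] = [[4, 2], [0, 0]]
Every row of O is a scalar multiple of row 1 = [4, 2] (multipliers 1, 0), so the rows span a one-dimensional space.
O ≠ 0, hence rank(O) = 1.
rank(O) = 1 < n = 2, so the pair (A, C) is not completely observable.

1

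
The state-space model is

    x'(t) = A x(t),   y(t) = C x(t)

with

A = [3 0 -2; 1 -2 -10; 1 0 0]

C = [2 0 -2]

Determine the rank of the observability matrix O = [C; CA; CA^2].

CA = [[4, 0, -4]]
CA^2 = [[8, 0, -8]]
Observability matrix O = [C; CA; CA^2] = [[2, 0, -2], [4, 0, -4], [8, 0, -8]]
Every row of O is a scalar multiple of row 1 = [2, 0, -2] (multipliers 1, 2, 4), so the rows span a one-dimensional space.
O ≠ 0, hence rank(O) = 1.
rank(O) = 1 < n = 3, so the pair (A, C) is not completely observable.

1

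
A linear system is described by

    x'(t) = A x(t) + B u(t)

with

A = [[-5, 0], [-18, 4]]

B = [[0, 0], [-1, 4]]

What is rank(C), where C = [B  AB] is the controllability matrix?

AB = [[0, 0], [-4, 16]]
Controllability matrix C = [B  AB] = [[0, 0, 0, 0], [-1, 4, -4, 16]]
Every column of C is a scalar multiple of column 1 = [0, -1] (multipliers 1, -4, 4, -16), so the columns span a one-dimensional space.
C ≠ 0, hence rank(C) = 1.
rank(C) = 1 < n = 2, so the pair (A, B) is not completely controllable.

1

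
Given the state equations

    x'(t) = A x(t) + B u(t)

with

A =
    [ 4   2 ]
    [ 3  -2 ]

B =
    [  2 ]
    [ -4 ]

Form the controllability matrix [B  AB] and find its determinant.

28

AB = [[0], [14]]
Controllability matrix C = [B  AB] = [[2, 0], [-4, 14]]
det(C) = 2·14 - 0·(-4) = 28 - 0 = 28
Since det(C) ≠ 0, rank(C) = 2 and the system is completely controllable.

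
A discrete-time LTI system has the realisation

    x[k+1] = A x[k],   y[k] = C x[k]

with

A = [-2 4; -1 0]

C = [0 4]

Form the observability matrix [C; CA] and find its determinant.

CA = [[-4, 0]]
Observability matrix O = [C; CA] = [[0, 4], [-4, 0]]
det(O) = 0·0 - 4·(-4) = 0 - (-16) = 16
Since det(O) ≠ 0, rank(O) = 2 and the system is completely observable.

16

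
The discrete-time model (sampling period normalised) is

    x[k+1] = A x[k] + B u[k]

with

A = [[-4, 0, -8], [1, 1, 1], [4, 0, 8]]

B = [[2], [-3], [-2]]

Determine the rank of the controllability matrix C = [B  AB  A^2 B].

AB = [[8], [-3], [-8]]
A^2B = [[32], [-3], [-32]]
Controllability matrix C = [B  AB  A^2B] = [[2, 8, 32], [-3, -3, -3], [-2, -8, -32]]
The rows r1, r2, r3 of C are linearly dependent: r1 + r3 = 0 (check each entry), so rank(C) ≤ 2.
The 2×2 minor from rows 1, 2, columns 1, 2 is 2·(-3) - 8·(-3) = -6 - (-24) = 18 ≠ 0, so rank(C) = 2.
rank(C) = 2 < n = 3, so the pair (A, B) is not completely controllable.

2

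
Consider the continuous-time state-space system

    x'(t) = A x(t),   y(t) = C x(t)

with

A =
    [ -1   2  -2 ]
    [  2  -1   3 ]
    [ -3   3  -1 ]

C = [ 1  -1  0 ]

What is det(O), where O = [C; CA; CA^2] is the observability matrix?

CA = [[-3, 3, -5]]
CA^2 = [[24, -24, 20]]
Observability matrix O = [C; CA; CA^2] = [[1, -1, 0], [-3, 3, -5], [24, -24, 20]]
Expanding along the first row, det(O) = 1·(3·20 - (-5)·(-24)) - (-1)·((-3)·20 - (-5)·24) + 0·((-3)·(-24) - 3·24) = 1·(-60) - (-1)·60 + 0·0 = 0
Since det(O) = 0, rank(O) < 3 and the system is not completely observable.

0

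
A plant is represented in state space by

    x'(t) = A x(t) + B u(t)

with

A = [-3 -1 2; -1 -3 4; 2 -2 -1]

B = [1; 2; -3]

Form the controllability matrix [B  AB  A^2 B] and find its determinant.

AB = [[-11], [-19], [1]]
A^2B = [[54], [72], [15]]
Controllability matrix C = [B  AB  A^2B] = [[1, -11, 54], [2, -19, 72], [-3, 1, 15]]
Expanding along the first row, det(C) = 1·((-19)·15 - 72·1) - (-11)·(2·15 - 72·(-3)) + 54·(2·1 - (-19)·(-3)) = 1·(-357) - (-11)·246 + 54·(-55) = -621
Since det(C) ≠ 0, rank(C) = 3 and the system is completely controllable.

-621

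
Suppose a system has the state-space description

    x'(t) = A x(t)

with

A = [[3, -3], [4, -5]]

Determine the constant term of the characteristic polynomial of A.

For a 2×2 matrix, det(sI - A) = s^2 - (tr A)s + det A.
tr A = -2, det A = -3.
So p(s) = s^2 + 2s - 3.
The constant term is -3.

-3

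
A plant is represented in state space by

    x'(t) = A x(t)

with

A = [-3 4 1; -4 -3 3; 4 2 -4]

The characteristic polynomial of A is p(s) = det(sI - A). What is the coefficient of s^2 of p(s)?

Expand det(sI - A) for the 3×3 matrix.
p(s) = s^3 + 10s^2 + 39s + 30.
(Check: constant term = det(-A) = (-1)^3 det A = 30; coefficient of s^2 = -tr A = 10.)
The coefficient of s^2 is 10.

10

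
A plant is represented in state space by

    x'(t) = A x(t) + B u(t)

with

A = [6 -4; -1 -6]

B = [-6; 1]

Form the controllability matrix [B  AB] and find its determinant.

40

AB = [[-40], [0]]
Controllability matrix C = [B  AB] = [[-6, -40], [1, 0]]
det(C) = (-6)·0 - (-40)·1 = 0 - (-40) = 40
Since det(C) ≠ 0, rank(C) = 2 and the system is completely controllable.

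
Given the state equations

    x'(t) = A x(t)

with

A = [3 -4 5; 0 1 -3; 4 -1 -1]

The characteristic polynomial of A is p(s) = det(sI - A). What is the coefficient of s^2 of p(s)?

Expand det(sI - A) for the 3×3 matrix.
p(s) = s^3 - 3s^2 - 24s - 16.
(Check: constant term = det(-A) = (-1)^3 det A = -16; coefficient of s^2 = -tr A = -3.)
The coefficient of s^2 is -3.

-3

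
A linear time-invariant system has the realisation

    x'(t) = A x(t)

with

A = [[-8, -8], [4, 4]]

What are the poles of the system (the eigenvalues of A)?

det(sI - A) = s^2 - (tr A)s + det A, with tr A = (-8) + 4 = -4 and det A = (-8)·4 - (-8)·4 = -32 - (-32) = 0.
So p(s) = det(sI - A) = s^2 + 4s.
Factor s^2 + 4s: two numbers with sum -4 and product 0 are 0 and -4, so s^2 + 4s = s(s + 4).
Hence p(s) = s (s + 4), with roots -4, 0.
At least one eigenvalue has non-negative real part, so the system is not asymptotically stable.

-4, 0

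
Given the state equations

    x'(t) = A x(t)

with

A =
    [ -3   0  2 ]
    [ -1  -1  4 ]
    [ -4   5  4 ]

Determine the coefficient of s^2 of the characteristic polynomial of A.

Expand det(sI - A) for the 3×3 matrix.
p(s) = s^3 - 25s - 54.
(Check: constant term = det(-A) = (-1)^3 det A = -54; coefficient of s^2 = -tr A = 0.)
The coefficient of s^2 is 0.

0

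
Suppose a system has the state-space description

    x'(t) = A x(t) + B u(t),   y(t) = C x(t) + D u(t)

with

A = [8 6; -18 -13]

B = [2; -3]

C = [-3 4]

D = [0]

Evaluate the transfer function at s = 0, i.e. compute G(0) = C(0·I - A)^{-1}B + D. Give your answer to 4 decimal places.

G(0) = C(-A)^{-1}B + D = -C A^{-1} B + D.
det A = 4, so A^{-1} = (1/4)·adj(A) = [[-13/4, -3/2], [9/2, 2]]
A^{-1} B = [-2, 3]^T
C A^{-1} B = 18
G(0) = D - C A^{-1} B = 0 - (18) = -18

-18.0000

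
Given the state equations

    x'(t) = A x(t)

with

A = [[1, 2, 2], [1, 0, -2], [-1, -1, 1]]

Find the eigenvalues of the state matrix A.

-1, 1, 2

det(sI - A) = s^3 - (tr A)s^2 + (M11 + M22 + M33)s - det A, where Mii is the 2×2 principal minor of A obtained by deleting row i and column i.
tr A = 1 + 0 + 1 = 2; M11 = 0·1 - (-2)·(-1) = 0 - 2 = -2; M22 = 1·1 - 2·(-1) = 1 - (-2) = 3; M33 = 1·0 - 2·1 = 0 - 2 = -2; sum of minors = -1.
det A = 1·(0·1 - (-2)·(-1)) - 2·(1·1 - (-2)·(-1)) + 2·(1·(-1) - 0·(-1)) = 1·(-2) - 2·(-1) + 2·(-1) = -2.
So p(s) = det(sI - A) = s^3 - 2s^2 - s + 2.
Rational-root test: any integer root divides 2. Testing small divisors, s = -1 works: p(-1) = -1 + (-2) + 1 + 2 = 0, so (s + 1) is a factor.
Dividing, p(s) = (s + 1)(s^2 - 3s + 2).
Factor s^2 - 3s + 2: two numbers with sum 3 and product 2 are 2 and 1, so s^2 - 3s + 2 = (s - 2)(s - 1).
Hence p(s) = (s - 2) (s - 1) (s + 1), with roots -1, 1, 2.
At least one eigenvalue has non-negative real part, so the system is not asymptotically stable.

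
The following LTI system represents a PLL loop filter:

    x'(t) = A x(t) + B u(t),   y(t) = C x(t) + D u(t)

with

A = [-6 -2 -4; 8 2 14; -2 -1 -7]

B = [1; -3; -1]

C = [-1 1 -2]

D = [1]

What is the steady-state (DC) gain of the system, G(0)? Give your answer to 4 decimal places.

G(0) = C(-A)^{-1}B + D = -C A^{-1} B + D.
det A = -40, so A^{-1} = (1/-40)·adj(A) = [[0, 1/4, 1/2], [-7/10, -17/20, -13/10], [1/10, 1/20, -1/10]]
A^{-1} B = [-5/4, 63/20, 1/20]^T
C A^{-1} B = 43/10
G(0) = D - C A^{-1} B = 1 - (43/10) = -33/10 ≈ -3.3000

-3.3000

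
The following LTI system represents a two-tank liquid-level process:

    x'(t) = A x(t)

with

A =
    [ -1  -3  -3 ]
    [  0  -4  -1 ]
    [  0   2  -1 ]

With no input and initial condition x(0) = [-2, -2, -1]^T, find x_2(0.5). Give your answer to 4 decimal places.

-0.0120

det(sI - A) = s^3 - (tr A)s^2 + (M11 + M22 + M33)s - det A, where Mii is the 2×2 principal minor of A obtained by deleting row i and column i.
tr A = (-1) + (-4) + (-1) = -6; M11 = (-4)·(-1) - (-1)·2 = 4 - (-2) = 6; M22 = (-1)·(-1) - (-3)·0 = 1 - 0 = 1; M33 = (-1)·(-4) - (-3)·0 = 4 - 0 = 4; sum of minors = 11.
det A = (-1)·((-4)·(-1) - (-1)·2) - (-3)·(0·(-1) - (-1)·0) + (-3)·(0·2 - (-4)·0) = (-1)·6 - (-3)·0 + (-3)·0 = -6.
So p(s) = det(sI - A) = s^3 + 6s^2 + 11s + 6.
Rational-root test: any integer root divides 6. Testing small divisors, s = -1 works: p(-1) = -1 + 6 + (-11) + 6 = 0, so (s + 1) is a factor.
Dividing, p(s) = (s + 1)(s^2 + 5s + 6).
Factor s^2 + 5s + 6: two numbers with sum -5 and product 6 are -2 and -3, so s^2 + 5s + 6 = (s + 2)(s + 3).
Hence p(s) = (s + 1) (s + 2) (s + 3), with roots -3, -2, -1.
The eigenvalues -3, -2, -1 are distinct and real, so A is diagonalisable and x(t) = e^{At} x(0) = V diag(e^{λ_i t}) V^{-1} x(0), where the columns of V are the eigenvectors.
λ = -3: A - (-3)I = [[2, -3, -3], [0, -1, -1], [0, 2, 2]]. v must be orthogonal to every row; (row 1) × (row 2) = [0, 2, -2], so take v_1 = [0, 1, -1]^T.
λ = -2: A - (-2)I = [[1, -3, -3], [0, -2, -1], [0, 2, 1]]. v must be orthogonal to every row; (row 1) × (row 2) = [-3, 1, -2], so take v_2 = [-3, 1, -2]^T.
λ = -1: A - (-1)I = [[0, -3, -3], [0, -3, -1], [0, 2, 0]]. v must be orthogonal to every row; (row 1) × (row 2) = [-6, 0, 0], so take v_3 = [1, 0, 0]^T.
V = [v_1 v_2 v_3] = [[0, -3, 1], [1, 1, 0], [-1, -2, 0]] has det V = -1, so V^{-1} = adj(V)/det V = [[0, 2, 1], [0, -1, -1], [1, -3, -3]].
Modal coordinates z(0) = V^{-1} x(0): 0·(-2) + 2·(-2) + 1·(-1) = -5; 0·(-2) + (-1)·(-2) + (-1)·(-1) = 3; 1·(-2) + (-3)·(-2) + (-3)·(-1) = 7; so z(0) = [-5, 3, 7]^T.
x_2(t) = Σ_i (v_i)_2 · z_i(0) · e^{λ_i t} (row 2 of V times the modal terms).
x_2(0.5) = 1·(-5)·e^{-3·0.5} + 1·3·e^{-2·0.5} + 0·7·e^{-1·0.5} = (-5)·0.223130 + 3·0.367879 + 0·0.606531 = -0.0120.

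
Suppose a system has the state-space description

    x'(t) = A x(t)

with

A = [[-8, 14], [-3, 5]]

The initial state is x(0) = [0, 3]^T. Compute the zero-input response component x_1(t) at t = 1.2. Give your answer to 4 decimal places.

det(sI - A) = s^2 - (tr A)s + det A, with tr A = (-8) + 5 = -3 and det A = (-8)·5 - 14·(-3) = -40 - (-42) = 2.
So p(s) = det(sI - A) = s^2 + 3s + 2.
Factor s^2 + 3s + 2: two numbers with sum -3 and product 2 are -1 and -2, so s^2 + 3s + 2 = (s + 1)(s + 2).
Hence p(s) = (s + 1) (s + 2), with roots -2, -1.
The eigenvalues -2, -1 are distinct and real, so A is diagonalisable and x(t) = e^{At} x(0) = V diag(e^{λ_i t}) V^{-1} x(0), where the columns of V are the eigenvectors.
λ = -2: A - (-2)I = [[-6, 14], [-3, 7]]. Row 1 gives (-6)·v1 + 14·v2 = 0, so take v_1 = [-7, -3]^T.
λ = -1: A - (-1)I = [[-7, 14], [-3, 6]]. Row 1 gives (-7)·v1 + 14·v2 = 0, so take v_2 = [2, 1]^T.
V = [v_1 v_2] = [[-7, 2], [-3, 1]] has det V = -1, so V^{-1} = adj(V)/det V = [[-1, 2], [-3, 7]].
Modal coordinates z(0) = V^{-1} x(0): (-1)·0 + 2·3 = 6; (-3)·0 + 7·3 = 21; so z(0) = [6, 21]^T.
x_1(t) = Σ_i (v_i)_1 · z_i(0) · e^{λ_i t} (row 1 of V times the modal terms).
x_1(1.2) = (-7)·6·e^{-2·1.2} + 2·21·e^{-1·1.2} = (-42)·0.090718 + 42·0.301194 = 8.8400.

8.8400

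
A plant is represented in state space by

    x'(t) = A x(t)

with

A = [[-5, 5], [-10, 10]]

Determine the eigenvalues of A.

0, 5

det(sI - A) = s^2 - (tr A)s + det A, with tr A = (-5) + 10 = 5 and det A = (-5)·10 - 5·(-10) = -50 - (-50) = 0.
So p(s) = det(sI - A) = s^2 - 5s.
Factor s^2 - 5s: two numbers with sum 5 and product 0 are 5 and 0, so s^2 - 5s = s(s - 5).
Hence p(s) = s (s - 5), with roots 0, 5.
At least one eigenvalue has non-negative real part, so the system is not asymptotically stable.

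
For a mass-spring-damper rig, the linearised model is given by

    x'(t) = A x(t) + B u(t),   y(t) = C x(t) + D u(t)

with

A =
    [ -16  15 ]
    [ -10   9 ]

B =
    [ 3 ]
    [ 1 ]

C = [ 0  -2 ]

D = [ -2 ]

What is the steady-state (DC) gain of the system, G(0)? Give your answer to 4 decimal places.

2.6667

G(0) = C(-A)^{-1}B + D = -C A^{-1} B + D.
det A = 6, so A^{-1} = (1/6)·adj(A) = [[3/2, -5/2], [5/3, -8/3]]
A^{-1} B = [2, 7/3]^T
C A^{-1} B = -14/3
G(0) = D - C A^{-1} B = -2 - (-14/3) = 8/3 ≈ 2.6667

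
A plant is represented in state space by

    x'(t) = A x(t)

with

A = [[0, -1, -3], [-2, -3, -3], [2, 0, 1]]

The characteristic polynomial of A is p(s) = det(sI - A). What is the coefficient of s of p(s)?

Expand det(sI - A) for the 3×3 matrix.
p(s) = s^3 + 2s^2 + s + 14.
(Check: constant term = det(-A) = (-1)^3 det A = 14; coefficient of s^2 = -tr A = 2.)
The coefficient of s is 1.

1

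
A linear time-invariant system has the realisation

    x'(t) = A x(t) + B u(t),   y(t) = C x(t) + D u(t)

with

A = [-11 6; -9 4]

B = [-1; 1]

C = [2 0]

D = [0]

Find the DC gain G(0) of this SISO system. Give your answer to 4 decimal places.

2.0000

G(0) = C(-A)^{-1}B + D = -C A^{-1} B + D.
det A = 10, so A^{-1} = (1/10)·adj(A) = [[2/5, -3/5], [9/10, -11/10]]
A^{-1} B = [-1, -2]^T
C A^{-1} B = -2
G(0) = D - C A^{-1} B = 0 - (-2) = 2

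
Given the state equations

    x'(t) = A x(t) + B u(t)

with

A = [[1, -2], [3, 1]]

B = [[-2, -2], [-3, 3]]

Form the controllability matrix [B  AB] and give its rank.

2

AB = [[4, -8], [-9, -3]]
Controllability matrix C = [B  AB] = [[-2, -2, 4, -8], [-3, 3, -9, -3]]
Take the 2×2 submatrix of C formed by columns 1, 2: [[-2, -2], [-3, 3]]. Its determinant is (-2)·3 - (-2)·(-3) = -6 - 6 = -12 ≠ 0.
So rank(C) ≥ 2; since C has 2 rows, rank(C) = 2.
rank(C) = 2 = n, so the pair (A, B) is completely controllable.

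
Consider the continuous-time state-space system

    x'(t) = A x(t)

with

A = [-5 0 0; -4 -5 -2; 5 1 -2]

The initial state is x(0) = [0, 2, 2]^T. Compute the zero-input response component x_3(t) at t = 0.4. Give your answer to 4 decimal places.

det(sI - A) = s^3 - (tr A)s^2 + (M11 + M22 + M33)s - det A, where Mii is the 2×2 principal minor of A obtained by deleting row i and column i.
tr A = (-5) + (-5) + (-2) = -12; M11 = (-5)·(-2) - (-2)·1 = 10 - (-2) = 12; M22 = (-5)·(-2) - 0·5 = 10 - 0 = 10; M33 = (-5)·(-5) - 0·(-4) = 25 - 0 = 25; sum of minors = 47.
det A = (-5)·((-5)·(-2) - (-2)·1) - 0·((-4)·(-2) - (-2)·5) + 0·((-4)·1 - (-5)·5) = (-5)·12 - 0·18 + 0·21 = -60.
So p(s) = det(sI - A) = s^3 + 12s^2 + 47s + 60.
Rational-root test: any integer root divides 60. Testing small divisors, s = -3 works: p(-3) = -27 + 108 + (-141) + 60 = 0, so (s + 3) is a factor.
Dividing, p(s) = (s + 3)(s^2 + 9s + 20).
Factor s^2 + 9s + 20: two numbers with sum -9 and product 20 are -4 and -5, so s^2 + 9s + 20 = (s + 4)(s + 5).
Hence p(s) = (s + 3) (s + 4) (s + 5), with roots -5, -4, -3.
The eigenvalues -5, -4, -3 are distinct and real, so A is diagonalisable and x(t) = e^{At} x(0) = V diag(e^{λ_i t}) V^{-1} x(0), where the columns of V are the eigenvectors.
λ = -5: A - (-5)I = [[0, 0, 0], [-4, 0, -2], [5, 1, 3]]. v must be orthogonal to every row; (row 2) × (row 3) = [2, 2, -4], so take v_1 = [-1, -1, 2]^T.
λ = -4: A - (-4)I = [[-1, 0, 0], [-4, -1, -2], [5, 1, 2]]. v must be orthogonal to every row; (row 1) × (row 2) = [0, -2, 1], so take v_2 = [0, 2, -1]^T.
λ = -3: A - (-3)I = [[-2, 0, 0], [-4, -2, -2], [5, 1, 1]]. v must be orthogonal to every row; (row 1) × (row 2) = [0, -4, 4], so take v_3 = [0, -1, 1]^T.
V = [v_1 v_2 v_3] = [[-1, 0, 0], [-1, 2, -1], [2, -1, 1]] has det V = -1, so V^{-1} = adj(V)/det V = [[-1, 0, 0], [1, 1, 1], [3, 1, 2]].
Modal coordinates z(0) = V^{-1} x(0): (-1)·0 + 0·2 + 0·2 = 0; 1·0 + 1·2 + 1·2 = 4; 3·0 + 1·2 + 2·2 = 6; so z(0) = [0, 4, 6]^T.
x_3(t) = Σ_i (v_i)_3 · z_i(0) · e^{λ_i t} (row 3 of V times the modal terms).
x_3(0.4) = 2·0·e^{-5·0.4} + (-1)·4·e^{-4·0.4} + 1·6·e^{-3·0.4} = 0·0.135335 + (-4)·0.201897 + 6·0.301194 = 0.9996.

0.9996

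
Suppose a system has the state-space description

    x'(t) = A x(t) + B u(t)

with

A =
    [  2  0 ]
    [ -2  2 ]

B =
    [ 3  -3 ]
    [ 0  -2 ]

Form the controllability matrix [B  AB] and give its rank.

AB = [[6, -6], [-6, 2]]
Controllability matrix C = [B  AB] = [[3, -3, 6, -6], [0, -2, -6, 2]]
Take the 2×2 submatrix of C formed by columns 1, 2: [[3, -3], [0, -2]]. Its determinant is 3·(-2) - (-3)·0 = -6 - 0 = -6 ≠ 0.
So rank(C) ≥ 2; since C has 2 rows, rank(C) = 2.
rank(C) = 2 = n, so the pair (A, B) is completely controllable.

2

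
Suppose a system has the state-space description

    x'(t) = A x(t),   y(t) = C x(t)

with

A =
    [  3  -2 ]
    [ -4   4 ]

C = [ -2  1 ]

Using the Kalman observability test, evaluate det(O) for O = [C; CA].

-6

CA = [[-10, 8]]
Observability matrix O = [C; CA] = [[-2, 1], [-10, 8]]
det(O) = (-2)·8 - 1·(-10) = -16 - (-10) = -6
Since det(O) ≠ 0, rank(O) = 2 and the system is completely observable.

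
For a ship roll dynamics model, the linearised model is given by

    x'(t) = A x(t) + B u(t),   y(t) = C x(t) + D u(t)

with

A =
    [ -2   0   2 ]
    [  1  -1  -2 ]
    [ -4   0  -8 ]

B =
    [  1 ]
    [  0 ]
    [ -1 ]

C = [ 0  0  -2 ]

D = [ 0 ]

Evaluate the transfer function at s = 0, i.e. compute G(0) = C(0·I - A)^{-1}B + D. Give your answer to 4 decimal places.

G(0) = C(-A)^{-1}B + D = -C A^{-1} B + D.
det A = -24, so A^{-1} = (1/-24)·adj(A) = [[-1/3, 0, -1/12], [-2/3, -1, 1/12], [1/6, 0, -1/12]]
A^{-1} B = [-1/4, -3/4, 1/4]^T
C A^{-1} B = -1/2
G(0) = D - C A^{-1} B = 0 - (-1/2) = 1/2 ≈ 0.5000

0.5000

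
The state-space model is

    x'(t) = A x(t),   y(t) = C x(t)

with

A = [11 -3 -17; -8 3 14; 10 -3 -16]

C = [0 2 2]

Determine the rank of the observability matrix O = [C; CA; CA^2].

CA = [[4, 0, -4]]
CA^2 = [[4, 0, -4]]
Observability matrix O = [C; CA; CA^2] = [[0, 2, 2], [4, 0, -4], [4, 0, -4]]
The columns c1, c2, c3 of O are linearly dependent: c1 - c2 + c3 = 0 (check each entry), so rank(O) ≤ 2.
The 2×2 minor from rows 1, 2, columns 1, 2 is 0·0 - 2·4 = 0 - 8 = -8 ≠ 0, so rank(O) = 2.
rank(O) = 2 < n = 3, so the pair (A, C) is not completely observable.

2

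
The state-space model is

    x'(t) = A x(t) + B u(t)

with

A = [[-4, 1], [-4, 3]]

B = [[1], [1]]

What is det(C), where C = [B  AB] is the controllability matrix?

2

AB = [[-3], [-1]]
Controllability matrix C = [B  AB] = [[1, -3], [1, -1]]
det(C) = 1·(-1) - (-3)·1 = -1 - (-3) = 2
Since det(C) ≠ 0, rank(C) = 2 and the system is completely controllable.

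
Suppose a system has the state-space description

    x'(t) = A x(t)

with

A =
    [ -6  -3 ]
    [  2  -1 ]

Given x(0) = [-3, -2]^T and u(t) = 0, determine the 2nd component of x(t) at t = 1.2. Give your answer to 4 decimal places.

-0.2456

det(sI - A) = s^2 - (tr A)s + det A, with tr A = (-6) + (-1) = -7 and det A = (-6)·(-1) - (-3)·2 = 6 - (-6) = 12.
So p(s) = det(sI - A) = s^2 + 7s + 12.
Factor s^2 + 7s + 12: two numbers with sum -7 and product 12 are -3 and -4, so s^2 + 7s + 12 = (s + 3)(s + 4).
Hence p(s) = (s + 3) (s + 4), with roots -4, -3.
The eigenvalues -4, -3 are distinct and real, so A is diagonalisable and x(t) = e^{At} x(0) = V diag(e^{λ_i t}) V^{-1} x(0), where the columns of V are the eigenvectors.
λ = -4: A - (-4)I = [[-2, -3], [2, 3]]. Row 1 gives (-2)·v1 + (-3)·v2 = 0, so take v_1 = [-3, 2]^T.
λ = -3: A - (-3)I = [[-3, -3], [2, 2]]. Row 1 gives (-3)·v1 + (-3)·v2 = 0, so take v_2 = [1, -1]^T.
V = [v_1 v_2] = [[-3, 1], [2, -1]] has det V = 1, so V^{-1} = adj(V)/det V = [[-1, -1], [-2, -3]].
Modal coordinates z(0) = V^{-1} x(0): (-1)·(-3) + (-1)·(-2) = 5; (-2)·(-3) + (-3)·(-2) = 12; so z(0) = [5, 12]^T.
x_2(t) = Σ_i (v_i)_2 · z_i(0) · e^{λ_i t} (row 2 of V times the modal terms).
x_2(1.2) = 2·5·e^{-4·1.2} + (-1)·12·e^{-3·1.2} = 10·0.008230 + (-12)·0.027324 = -0.2456.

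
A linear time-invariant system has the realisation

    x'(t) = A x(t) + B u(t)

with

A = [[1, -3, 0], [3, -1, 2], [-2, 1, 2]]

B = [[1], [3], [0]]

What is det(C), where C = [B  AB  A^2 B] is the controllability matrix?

430

AB = [[-8], [0], [1]]
A^2B = [[-8], [-22], [18]]
Controllability matrix C = [B  AB  A^2B] = [[1, -8, -8], [3, 0, -22], [0, 1, 18]]
Expanding along the first row, det(C) = 1·(0·18 - (-22)·1) - (-8)·(3·18 - (-22)·0) + (-8)·(3·1 - 0·0) = 1·22 - (-8)·54 + (-8)·3 = 430
Since det(C) ≠ 0, rank(C) = 3 and the system is completely controllable.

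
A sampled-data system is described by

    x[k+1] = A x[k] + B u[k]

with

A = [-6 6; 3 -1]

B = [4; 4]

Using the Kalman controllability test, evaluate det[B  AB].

AB = [[0], [8]]
Controllability matrix C = [B  AB] = [[4, 0], [4, 8]]
det(C) = 4·8 - 0·4 = 32 - 0 = 32
Since det(C) ≠ 0, rank(C) = 2 and the system is completely controllable.

32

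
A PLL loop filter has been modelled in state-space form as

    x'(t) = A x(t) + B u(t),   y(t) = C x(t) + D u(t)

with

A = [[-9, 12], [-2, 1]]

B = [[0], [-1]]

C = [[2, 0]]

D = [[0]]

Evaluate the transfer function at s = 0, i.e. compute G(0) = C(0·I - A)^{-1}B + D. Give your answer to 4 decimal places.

G(0) = C(-A)^{-1}B + D = -C A^{-1} B + D.
det A = 15, so A^{-1} = (1/15)·adj(A) = [[1/15, -4/5], [2/15, -3/5]]
A^{-1} B = [4/5, 3/5]^T
C A^{-1} B = 8/5
G(0) = D - C A^{-1} B = 0 - (8/5) = -8/5 ≈ -1.6000

-1.6000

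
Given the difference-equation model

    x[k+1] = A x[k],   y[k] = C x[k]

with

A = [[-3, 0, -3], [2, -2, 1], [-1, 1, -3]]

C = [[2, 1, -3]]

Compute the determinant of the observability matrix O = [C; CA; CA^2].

CA = [[-1, -5, 4]]
CA^2 = [[-11, 14, -14]]
Observability matrix O = [C; CA; CA^2] = [[2, 1, -3], [-1, -5, 4], [-11, 14, -14]]
Expanding along the first row, det(O) = 2·((-5)·(-14) - 4·14) - 1·((-1)·(-14) - 4·(-11)) + (-3)·((-1)·14 - (-5)·(-11)) = 2·14 - 1·58 + (-3)·(-69) = 177
Since det(O) ≠ 0, rank(O) = 3 and the system is completely observable.

177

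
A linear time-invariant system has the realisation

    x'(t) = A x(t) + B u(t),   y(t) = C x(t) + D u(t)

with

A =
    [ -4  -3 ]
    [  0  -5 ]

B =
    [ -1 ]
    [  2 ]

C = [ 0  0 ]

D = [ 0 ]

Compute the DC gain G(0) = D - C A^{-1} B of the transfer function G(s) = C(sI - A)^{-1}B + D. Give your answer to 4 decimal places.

G(0) = C(-A)^{-1}B + D = -C A^{-1} B + D.
det A = 20, so A^{-1} = (1/20)·adj(A) = [[-1/4, 3/20], [0, -1/5]]
A^{-1} B = [11/20, -2/5]^T
C A^{-1} B = 0
G(0) = D - C A^{-1} B = 0 - (0) = 0

0.0000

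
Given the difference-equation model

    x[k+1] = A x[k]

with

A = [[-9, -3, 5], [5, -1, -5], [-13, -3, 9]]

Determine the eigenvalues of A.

-4, -1, 4

det(zI - A) = z^3 - (tr A)z^2 + (M11 + M22 + M33)z - det A, where Mii is the 2×2 principal minor of A obtained by deleting row i and column i.
tr A = (-9) + (-1) + 9 = -1; M11 = (-1)·9 - (-5)·(-3) = -9 - 15 = -24; M22 = (-9)·9 - 5·(-13) = -81 - (-65) = -16; M33 = (-9)·(-1) - (-3)·5 = 9 - (-15) = 24; sum of minors = -16.
det A = (-9)·((-1)·9 - (-5)·(-3)) - (-3)·(5·9 - (-5)·(-13)) + 5·(5·(-3) - (-1)·(-13)) = (-9)·(-24) - (-3)·(-20) + 5·(-28) = 16.
So p(z) = det(zI - A) = z^3 + z^2 - 16z - 16.
Rational-root test: any integer root divides -16. Testing small divisors, z = -1 works: p(-1) = -1 + 1 + 16 + (-16) = 0, so (z + 1) is a factor.
Dividing, p(z) = (z + 1)(z^2 - 16).
Factor z^2 - 16: two numbers with sum 0 and product -16 are 4 and -4, so z^2 - 16 = (z - 4)(z + 4).
Hence p(z) = (z - 4) (z + 1) (z + 4), with roots -4, -1, 4.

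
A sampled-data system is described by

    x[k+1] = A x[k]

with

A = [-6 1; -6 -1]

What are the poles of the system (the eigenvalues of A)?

-4, -3

det(zI - A) = z^2 - (tr A)z + det A, with tr A = (-6) + (-1) = -7 and det A = (-6)·(-1) - 1·(-6) = 6 - (-6) = 12.
So p(z) = det(zI - A) = z^2 + 7z + 12.
Factor z^2 + 7z + 12: two numbers with sum -7 and product 12 are -3 and -4, so z^2 + 7z + 12 = (z + 3)(z + 4).
Hence p(z) = (z + 3) (z + 4), with roots -4, -3.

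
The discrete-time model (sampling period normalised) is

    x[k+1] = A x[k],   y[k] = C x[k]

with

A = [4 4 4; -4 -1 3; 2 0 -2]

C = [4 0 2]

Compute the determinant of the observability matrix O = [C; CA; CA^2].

4864

CA = [[20, 16, 12]]
CA^2 = [[40, 64, 104]]
Observability matrix O = [C; CA; CA^2] = [[4, 0, 2], [20, 16, 12], [40, 64, 104]]
Expanding along the first row, det(O) = 4·(16·104 - 12·64) - 0·(20·104 - 12·40) + 2·(20·64 - 16·40) = 4·896 - 0·1600 + 2·640 = 4864
Since det(O) ≠ 0, rank(O) = 3 and the system is completely observable.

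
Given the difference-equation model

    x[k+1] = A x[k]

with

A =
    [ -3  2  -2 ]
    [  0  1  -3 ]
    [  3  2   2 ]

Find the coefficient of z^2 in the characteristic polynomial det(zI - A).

Expand det(zI - A) for the 3×3 matrix.
p(z) = z^3 + 5z + 36.
(Check: constant term = det(-A) = (-1)^3 det A = 36; coefficient of z^2 = -tr A = 0.)
The coefficient of z^2 is 0.

0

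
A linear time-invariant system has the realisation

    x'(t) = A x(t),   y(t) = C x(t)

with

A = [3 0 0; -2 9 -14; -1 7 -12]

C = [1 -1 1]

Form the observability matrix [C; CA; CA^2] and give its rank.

CA = [[4, -2, 2]]
CA^2 = [[14, -4, 4]]
Observability matrix O = [C; CA; CA^2] = [[1, -1, 1], [4, -2, 2], [14, -4, 4]]
The columns c1, c2, c3 of O are linearly dependent: c2 + c3 = 0 (check each entry), so rank(O) ≤ 2.
The 2×2 minor from rows 1, 2, columns 1, 2 is 1·(-2) - (-1)·4 = -2 - (-4) = 2 ≠ 0, so rank(O) = 2.
rank(O) = 2 < n = 3, so the pair (A, C) is not completely observable.

2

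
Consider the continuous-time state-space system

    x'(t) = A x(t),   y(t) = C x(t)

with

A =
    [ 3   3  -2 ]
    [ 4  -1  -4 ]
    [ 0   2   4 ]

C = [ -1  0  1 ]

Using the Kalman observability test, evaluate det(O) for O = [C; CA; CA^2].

CA = [[-3, -1, 6]]
CA^2 = [[-13, 4, 34]]
Observability matrix O = [C; CA; CA^2] = [[-1, 0, 1], [-3, -1, 6], [-13, 4, 34]]
Expanding along the first row, det(O) = (-1)·((-1)·34 - 6·4) - 0·((-3)·34 - 6·(-13)) + 1·((-3)·4 - (-1)·(-13)) = (-1)·(-58) - 0·(-24) + 1·(-25) = 33
Since det(O) ≠ 0, rank(O) = 3 and the system is completely observable.

33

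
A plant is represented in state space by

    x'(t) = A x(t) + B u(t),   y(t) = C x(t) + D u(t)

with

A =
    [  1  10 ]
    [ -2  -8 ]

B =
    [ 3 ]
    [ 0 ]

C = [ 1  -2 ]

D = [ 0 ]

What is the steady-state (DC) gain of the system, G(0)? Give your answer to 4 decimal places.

G(0) = C(-A)^{-1}B + D = -C A^{-1} B + D.
det A = 12, so A^{-1} = (1/12)·adj(A) = [[-2/3, -5/6], [1/6, 1/12]]
A^{-1} B = [-2, 1/2]^T
C A^{-1} B = -3
G(0) = D - C A^{-1} B = 0 - (-3) = 3

3.0000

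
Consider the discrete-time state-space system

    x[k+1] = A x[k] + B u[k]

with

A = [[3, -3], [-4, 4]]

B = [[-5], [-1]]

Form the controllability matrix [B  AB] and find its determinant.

AB = [[-12], [16]]
Controllability matrix C = [B  AB] = [[-5, -12], [-1, 16]]
det(C) = (-5)·16 - (-12)·(-1) = -80 - 12 = -92
Since det(C) ≠ 0, rank(C) = 2 and the system is completely controllable.

-92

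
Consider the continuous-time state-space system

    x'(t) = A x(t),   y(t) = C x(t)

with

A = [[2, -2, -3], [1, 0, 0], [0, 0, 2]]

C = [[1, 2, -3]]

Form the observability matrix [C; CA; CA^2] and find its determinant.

CA = [[4, -2, -9]]
CA^2 = [[6, -8, -30]]
Observability matrix O = [C; CA; CA^2] = [[1, 2, -3], [4, -2, -9], [6, -8, -30]]
Expanding along the first row, det(O) = 1·((-2)·(-30) - (-9)·(-8)) - 2·(4·(-30) - (-9)·6) + (-3)·(4·(-8) - (-2)·6) = 1·(-12) - 2·(-66) + (-3)·(-20) = 180
Since det(O) ≠ 0, rank(O) = 3 and the system is completely observable.

180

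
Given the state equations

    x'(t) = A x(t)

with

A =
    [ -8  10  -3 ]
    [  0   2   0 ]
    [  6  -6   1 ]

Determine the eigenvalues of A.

det(sI - A) = s^3 - (tr A)s^2 + (M11 + M22 + M33)s - det A, where Mii is the 2×2 principal minor of A obtained by deleting row i and column i.
tr A = (-8) + 2 + 1 = -5; M11 = 2·1 - 0·(-6) = 2 - 0 = 2; M22 = (-8)·1 - (-3)·6 = -8 - (-18) = 10; M33 = (-8)·2 - 10·0 = -16 - 0 = -16; sum of minors = -4.
det A = (-8)·(2·1 - 0·(-6)) - 10·(0·1 - 0·6) + (-3)·(0·(-6) - 2·6) = (-8)·2 - 10·0 + (-3)·(-12) = 20.
So p(s) = det(sI - A) = s^3 + 5s^2 - 4s - 20.
Rational-root test: any integer root divides -20. Testing small divisors, s = -2 works: p(-2) = -8 + 20 + 8 + (-20) = 0, so (s + 2) is a factor.
Dividing, p(s) = (s + 2)(s^2 + 3s - 10).
Factor s^2 + 3s - 10: two numbers with sum -3 and product -10 are 2 and -5, so s^2 + 3s - 10 = (s - 2)(s + 5).
Hence p(s) = (s - 2) (s + 2) (s + 5), with roots -5, -2, 2.
At least one eigenvalue has non-negative real part, so the system is not asymptotically stable.

-5, -2, 2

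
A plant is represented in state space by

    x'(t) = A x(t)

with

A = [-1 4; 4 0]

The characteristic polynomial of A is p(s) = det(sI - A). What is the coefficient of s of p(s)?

1

For a 2×2 matrix, det(sI - A) = s^2 - (tr A)s + det A.
tr A = -1, det A = -16.
So p(s) = s^2 + s - 16.
The coefficient of s is 1.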